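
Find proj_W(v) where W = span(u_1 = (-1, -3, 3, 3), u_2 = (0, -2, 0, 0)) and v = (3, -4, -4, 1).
proj_W(v) = (12/19, -4, -36/19, -36/19)

Set up U = [u_1 | ... | u_2] ∈ R^(4×2). The projector onto W = col(U) is P = U (U^T U)^(-1) U^T.
Compute U^T U =
  [28, 6]
  [6, 4],
and U^T v = (0, 8).
Solve U^T U · c = U^T v for the coefficients: c = (-12/19, 56/19). The projection is proj_W(v) = U c.
Check: (v - proj_W(v)) · u_1 = 0  (should be 0).
Check: (v - proj_W(v)) · u_2 = 0  (should be 0).
Result: proj_W(v) = (12/19, -4, -36/19, -36/19).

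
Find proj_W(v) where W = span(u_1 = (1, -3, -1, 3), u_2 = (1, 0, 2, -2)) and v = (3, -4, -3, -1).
proj_W(v) = (213/131, -384/131, 42/131, 214/131)

Set up U = [u_1 | ... | u_2] ∈ R^(4×2). The projector onto W = col(U) is P = U (U^T U)^(-1) U^T.
Compute U^T U =
  [20, -7]
  [-7, 9],
and U^T v = (15, -1).
Solve U^T U · c = U^T v for the coefficients: c = (128/131, 85/131). The projection is proj_W(v) = U c.
Check: (v - proj_W(v)) · u_1 = 0  (should be 0).
Check: (v - proj_W(v)) · u_2 = 0  (should be 0).
Result: proj_W(v) = (213/131, -384/131, 42/131, 214/131).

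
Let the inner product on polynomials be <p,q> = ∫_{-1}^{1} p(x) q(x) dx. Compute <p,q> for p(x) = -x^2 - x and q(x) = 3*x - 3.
<p,q> = 0

Expand the product: p(x)·q(x) = -3*x^3 + 3*x.
∫_{-1}^{1} of each monomial x^k gives [2/(k+1) if k even, 0 if k odd]. Integrating term-by-term (or equivalently evaluating the antiderivative F(x) = -3*x^4/4 + 3*x^2/2 at the endpoints):
  F(1) − F(−1) = 3/4 − (3/4) = 0.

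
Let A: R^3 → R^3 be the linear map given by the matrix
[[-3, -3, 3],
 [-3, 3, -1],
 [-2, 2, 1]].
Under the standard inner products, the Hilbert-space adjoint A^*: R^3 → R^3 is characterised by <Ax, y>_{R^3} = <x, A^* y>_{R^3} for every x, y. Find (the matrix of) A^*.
A^* = A^T =
[[-3, -3, -2],
 [-3, 3, 2],
 [3, -1, 1]]

For real matrices with standard dot products, the defining identity <Ax, y> = <x, A^* y> gives (Ax)^T y = x^T (A^*) y, i.e. x^T A^T y = x^T (A^*) y. Since this holds for all x, y, we must have A^* = A^T. Therefore
A^* =
[[-3, -3, -2],
 [-3, 3, 2],
 [3, -1, 1]].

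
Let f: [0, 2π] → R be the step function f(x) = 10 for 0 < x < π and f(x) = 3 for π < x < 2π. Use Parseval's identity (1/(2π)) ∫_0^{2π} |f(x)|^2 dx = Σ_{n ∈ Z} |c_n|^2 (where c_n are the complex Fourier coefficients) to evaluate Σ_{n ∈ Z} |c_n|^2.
Σ |c_n|^2 = 109/2

Parseval equates the L^2 energy of f (normalised by 1/(2π)) with the ℓ^2 sum of its Fourier coefficients: (1/(2π)) ∫_0^{2π} |f|^2 = Σ |c_n|^2.
Compute the left side: (1/(2π)) [∫_0^π 10^2 dx + ∫_π^{2π} 3^2 dx] = (1/(2π)) · (100π + 9π) = (100 + 9)/2 = 109/2.
So Σ_{n ∈ Z} |c_n|^2 = 109/2.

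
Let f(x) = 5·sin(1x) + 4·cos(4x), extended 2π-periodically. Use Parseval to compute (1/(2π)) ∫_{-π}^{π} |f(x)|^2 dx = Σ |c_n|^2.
Σ |c_n|^2 = 41/2

Expand |f|^2 and use orthogonality of {sin(nx), cos(mx)} on [-π, π]:
  ∫_{-π}^{π} sin(nx)^2 dx = π, ∫ cos(mx)^2 dx = π, and cross terms integrate to 0.
So ∫_{-π}^{π} f(x)^2 dx = 5^2 · π + 4^2 · π = (25 + 16)π.
Divide by 2π: (25 + 16)/2 = 41/2.
By Parseval, this equals Σ |c_n|^2.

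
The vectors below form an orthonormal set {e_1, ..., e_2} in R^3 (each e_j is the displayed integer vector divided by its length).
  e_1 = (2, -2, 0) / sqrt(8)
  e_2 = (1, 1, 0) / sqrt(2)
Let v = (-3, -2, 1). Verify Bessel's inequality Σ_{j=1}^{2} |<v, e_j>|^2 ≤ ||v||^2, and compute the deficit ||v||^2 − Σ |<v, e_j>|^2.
Σ |<v, e_j>|^2 = 13; ||v||^2 = 14; deficit = 1

Write each e_j = u_j / sqrt(<u_j, u_j>) where u_j is the displayed integer vector. Then <v, e_j> = <v, u_j> / sqrt(<u_j, u_j>), so |<v, e_j>|^2 = <v, u_j>^2 / <u_j, u_j>.
Coefficients: <v, e_1> = -2/sqrt(8), <v, e_2> = -5/sqrt(2).
Square and sum: Σ |<v, e_j>|^2 = 13.
Compute ||v||^2 = v·v = 14.
Deficit = 14 − 13 = 1 ≥ 0, confirming Bessel's inequality. (The deficit equals ||v − Σ <v,e_j> e_j||^2, the squared distance from v to span{e_j}.)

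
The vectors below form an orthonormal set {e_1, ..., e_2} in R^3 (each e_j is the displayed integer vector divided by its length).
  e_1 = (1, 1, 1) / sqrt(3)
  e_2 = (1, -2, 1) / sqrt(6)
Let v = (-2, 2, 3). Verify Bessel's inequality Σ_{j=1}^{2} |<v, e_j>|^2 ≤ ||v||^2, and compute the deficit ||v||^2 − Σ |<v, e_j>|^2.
Σ |<v, e_j>|^2 = 9/2; ||v||^2 = 17; deficit = 25/2

Write each e_j = u_j / sqrt(<u_j, u_j>) where u_j is the displayed integer vector. Then <v, e_j> = <v, u_j> / sqrt(<u_j, u_j>), so |<v, e_j>|^2 = <v, u_j>^2 / <u_j, u_j>.
Coefficients: <v, e_1> = 3/sqrt(3), <v, e_2> = -3/sqrt(6).
Square and sum: Σ |<v, e_j>|^2 = 9/2.
Compute ||v||^2 = v·v = 17.
Deficit = 17 − 9/2 = 25/2 ≥ 0, confirming Bessel's inequality. (The deficit equals ||v − Σ <v,e_j> e_j||^2, the squared distance from v to span{e_j}.)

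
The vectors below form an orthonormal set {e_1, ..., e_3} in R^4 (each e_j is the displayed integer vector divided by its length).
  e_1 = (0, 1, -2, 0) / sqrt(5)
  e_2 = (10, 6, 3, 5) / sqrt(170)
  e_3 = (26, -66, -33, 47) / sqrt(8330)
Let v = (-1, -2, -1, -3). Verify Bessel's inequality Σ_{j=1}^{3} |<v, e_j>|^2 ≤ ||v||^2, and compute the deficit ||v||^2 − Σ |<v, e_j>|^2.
Σ |<v, e_j>|^2 = 2306/245; ||v||^2 = 15; deficit = 1369/245

Write each e_j = u_j / sqrt(<u_j, u_j>) where u_j is the displayed integer vector. Then <v, e_j> = <v, u_j> / sqrt(<u_j, u_j>), so |<v, e_j>|^2 = <v, u_j>^2 / <u_j, u_j>.
Coefficients: <v, e_1> = 0/sqrt(5), <v, e_2> = -40/sqrt(170), <v, e_3> = -2/sqrt(8330).
Square and sum: Σ |<v, e_j>|^2 = 2306/245.
Compute ||v||^2 = v·v = 15.
Deficit = 15 − 2306/245 = 1369/245 ≥ 0, confirming Bessel's inequality. (The deficit equals ||v − Σ <v,e_j> e_j||^2, the squared distance from v to span{e_j}.)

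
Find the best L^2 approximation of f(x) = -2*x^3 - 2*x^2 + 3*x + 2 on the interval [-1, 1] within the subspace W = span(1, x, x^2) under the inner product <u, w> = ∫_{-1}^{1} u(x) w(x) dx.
g(x) = -2*x^2 + 9*x/5 + 2

The best approximation g ∈ W is the orthogonal projection of f onto W. Writing g = a_0 + a_1 x + a_2 x^2, the coefficients solve the normal equations G · a = b where
  G_{ij} = <φ_i, φ_j> and b_i = <f, φ_i>, with φ_0 = 1, φ_1 = x, φ_2 = x^2.
G =
  [2, 0, 2/3]
  [0, 2/3, 0]
  [2/3, 0, 2/5],
b = (8/3, 6/5, 8/15).
Solving gives a_0 = 2, a_1 = 9/5, a_2 = -2, so
  g(x) = -2*x^2 + 9*x/5 + 2.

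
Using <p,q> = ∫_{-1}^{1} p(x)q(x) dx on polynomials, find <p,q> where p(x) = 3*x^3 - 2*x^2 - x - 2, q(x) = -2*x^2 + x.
<p,q> = 24/5

Expand the product: p(x)·q(x) = -6*x^5 + 7*x^4 + 3*x^2 - 2*x.
∫_{-1}^{1} of each monomial x^k gives [2/(k+1) if k even, 0 if k odd]. Integrating term-by-term (or equivalently evaluating the antiderivative F(x) = -x^6 + 7*x^5/5 + x^3 - x^2 at the endpoints):
  F(1) − F(−1) = 2/5 − (-22/5) = 24/5.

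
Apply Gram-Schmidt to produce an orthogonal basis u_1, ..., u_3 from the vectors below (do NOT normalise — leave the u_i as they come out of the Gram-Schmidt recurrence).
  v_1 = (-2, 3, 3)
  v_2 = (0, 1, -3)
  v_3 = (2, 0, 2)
Orthogonal basis:
  u_1 = (-2, 3, 3)
  u_2 = (-6/11, 20/11, -24/11)
  u_3 = (42/23, 21/23, 7/23)

Apply the Gram-Schmidt recurrence
  u_1 = v_1
  u_i = v_i − Σ_{j<i} ((v_i · u_j) / (u_j · u_j)) · u_j.

Step by step this gives:
  u_1 = (-2, 3, 3)
  u_2 = (-6/11, 20/11, -24/11)
  u_3 = (42/23, 21/23, 7/23)

Orthogonality check:
  u_2 · u_1 = 0 (should be 0)
  u_3 · u_1 = 0 (should be 0)
  u_3 · u_2 = 0 (should be 0)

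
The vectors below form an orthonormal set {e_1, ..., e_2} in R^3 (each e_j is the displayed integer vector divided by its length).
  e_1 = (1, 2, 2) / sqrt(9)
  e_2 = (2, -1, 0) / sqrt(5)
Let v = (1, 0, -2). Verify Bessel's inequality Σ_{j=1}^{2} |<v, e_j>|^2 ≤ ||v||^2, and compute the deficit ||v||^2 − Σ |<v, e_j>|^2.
Σ |<v, e_j>|^2 = 9/5; ||v||^2 = 5; deficit = 16/5

Write each e_j = u_j / sqrt(<u_j, u_j>) where u_j is the displayed integer vector. Then <v, e_j> = <v, u_j> / sqrt(<u_j, u_j>), so |<v, e_j>|^2 = <v, u_j>^2 / <u_j, u_j>.
Coefficients: <v, e_1> = -3/sqrt(9), <v, e_2> = 2/sqrt(5).
Square and sum: Σ |<v, e_j>|^2 = 9/5.
Compute ||v||^2 = v·v = 5.
Deficit = 5 − 9/5 = 16/5 ≥ 0, confirming Bessel's inequality. (The deficit equals ||v − Σ <v,e_j> e_j||^2, the squared distance from v to span{e_j}.)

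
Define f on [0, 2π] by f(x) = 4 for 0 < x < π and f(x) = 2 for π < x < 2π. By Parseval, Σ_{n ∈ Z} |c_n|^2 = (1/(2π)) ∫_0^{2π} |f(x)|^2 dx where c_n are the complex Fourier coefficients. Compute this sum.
Σ |c_n|^2 = 10

Parseval equates the L^2 energy of f (normalised by 1/(2π)) with the ℓ^2 sum of its Fourier coefficients: (1/(2π)) ∫_0^{2π} |f|^2 = Σ |c_n|^2.
Compute the left side: (1/(2π)) [∫_0^π 4^2 dx + ∫_π^{2π} 2^2 dx] = (1/(2π)) · (16π + 4π) = (16 + 4)/2 = 10.
So Σ_{n ∈ Z} |c_n|^2 = 10.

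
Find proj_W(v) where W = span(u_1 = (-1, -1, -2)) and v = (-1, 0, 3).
proj_W(v) = (5/6, 5/6, 5/3)

Set up U = [u_1 | ... | u_1] ∈ R^(3×1). The projector onto W = col(U) is P = U (U^T U)^(-1) U^T.
Compute U^T U =
  [6],
and U^T v = (-5).
Solve U^T U · c = U^T v for the coefficients: c = (-5/6). The projection is proj_W(v) = U c.
Check: (v - proj_W(v)) · u_1 = 0  (should be 0).
Result: proj_W(v) = (5/6, 5/6, 5/3).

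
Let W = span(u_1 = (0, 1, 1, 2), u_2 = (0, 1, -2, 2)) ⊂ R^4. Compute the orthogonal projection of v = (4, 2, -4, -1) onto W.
proj_W(v) = (0, 0, -4, 0)

Set up U = [u_1 | ... | u_2] ∈ R^(4×2). The projector onto W = col(U) is P = U (U^T U)^(-1) U^T.
Compute U^T U =
  [6, 3]
  [3, 9],
and U^T v = (-4, 8).
Solve U^T U · c = U^T v for the coefficients: c = (-4/3, 4/3). The projection is proj_W(v) = U c.
Check: (v - proj_W(v)) · u_1 = 0  (should be 0).
Check: (v - proj_W(v)) · u_2 = 0  (should be 0).
Result: proj_W(v) = (0, 0, -4, 0).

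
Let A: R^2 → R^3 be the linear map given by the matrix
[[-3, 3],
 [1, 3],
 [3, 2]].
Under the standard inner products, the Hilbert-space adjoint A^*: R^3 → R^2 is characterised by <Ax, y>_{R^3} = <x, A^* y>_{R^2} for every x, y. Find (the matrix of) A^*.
A^* = A^T =
[[-3, 1, 3],
 [3, 3, 2]]

For real matrices with standard dot products, the defining identity <Ax, y> = <x, A^* y> gives (Ax)^T y = x^T (A^*) y, i.e. x^T A^T y = x^T (A^*) y. Since this holds for all x, y, we must have A^* = A^T. Therefore
A^* =
[[-3, 1, 3],
 [3, 3, 2]].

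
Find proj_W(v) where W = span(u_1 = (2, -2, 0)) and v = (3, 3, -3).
proj_W(v) = (0, 0, 0)

Set up U = [u_1 | ... | u_1] ∈ R^(3×1). The projector onto W = col(U) is P = U (U^T U)^(-1) U^T.
Compute U^T U =
  [8],
and U^T v = (0).
Solve U^T U · c = U^T v for the coefficients: c = (0). The projection is proj_W(v) = U c.
Check: (v - proj_W(v)) · u_1 = 0  (should be 0).
Result: proj_W(v) = (0, 0, 0).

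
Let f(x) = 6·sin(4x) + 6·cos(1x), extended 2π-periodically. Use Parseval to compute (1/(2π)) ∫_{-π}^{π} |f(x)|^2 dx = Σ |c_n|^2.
Σ |c_n|^2 = 36

Expand |f|^2 and use orthogonality of {sin(nx), cos(mx)} on [-π, π]:
  ∫_{-π}^{π} sin(nx)^2 dx = π, ∫ cos(mx)^2 dx = π, and cross terms integrate to 0.
So ∫_{-π}^{π} f(x)^2 dx = 6^2 · π + 6^2 · π = (36 + 36)π.
Divide by 2π: (36 + 36)/2 = 36.
By Parseval, this equals Σ |c_n|^2.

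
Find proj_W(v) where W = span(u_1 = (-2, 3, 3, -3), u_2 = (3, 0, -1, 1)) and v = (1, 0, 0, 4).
proj_W(v) = (287/197, -210/197, -259/197, 259/197)

Set up U = [u_1 | ... | u_2] ∈ R^(4×2). The projector onto W = col(U) is P = U (U^T U)^(-1) U^T.
Compute U^T U =
  [31, -12]
  [-12, 11],
and U^T v = (-14, 7).
Solve U^T U · c = U^T v for the coefficients: c = (-70/197, 49/197). The projection is proj_W(v) = U c.
Check: (v - proj_W(v)) · u_1 = 0  (should be 0).
Check: (v - proj_W(v)) · u_2 = 0  (should be 0).
Result: proj_W(v) = (287/197, -210/197, -259/197, 259/197).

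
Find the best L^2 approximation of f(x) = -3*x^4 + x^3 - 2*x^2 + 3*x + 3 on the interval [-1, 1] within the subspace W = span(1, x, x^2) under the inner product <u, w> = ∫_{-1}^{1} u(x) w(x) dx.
g(x) = -32*x^2/7 + 18*x/5 + 114/35

The best approximation g ∈ W is the orthogonal projection of f onto W. Writing g = a_0 + a_1 x + a_2 x^2, the coefficients solve the normal equations G · a = b where
  G_{ij} = <φ_i, φ_j> and b_i = <f, φ_i>, with φ_0 = 1, φ_1 = x, φ_2 = x^2.
G =
  [2, 0, 2/3]
  [0, 2/3, 0]
  [2/3, 0, 2/5],
b = (52/15, 12/5, 12/35).
Solving gives a_0 = 114/35, a_1 = 18/5, a_2 = -32/7, so
  g(x) = -32*x^2/7 + 18*x/5 + 114/35.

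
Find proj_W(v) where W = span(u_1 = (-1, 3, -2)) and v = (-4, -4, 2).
proj_W(v) = (6/7, -18/7, 12/7)

Set up U = [u_1 | ... | u_1] ∈ R^(3×1). The projector onto W = col(U) is P = U (U^T U)^(-1) U^T.
Compute U^T U =
  [14],
and U^T v = (-12).
Solve U^T U · c = U^T v for the coefficients: c = (-6/7). The projection is proj_W(v) = U c.
Check: (v - proj_W(v)) · u_1 = 0  (should be 0).
Result: proj_W(v) = (6/7, -18/7, 12/7).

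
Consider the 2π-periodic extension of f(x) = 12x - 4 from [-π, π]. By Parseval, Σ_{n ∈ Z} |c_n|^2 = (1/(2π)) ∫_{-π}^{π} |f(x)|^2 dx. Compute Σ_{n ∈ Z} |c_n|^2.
Σ |c_n|^2 = 48π^2 + 16

Expand and integrate term by term over [-π, π]:
  ∫ (12x)^2 dx = 144·(2π^3/3); ∫ 2·12·(-4)·x dx = 0 (odd integrand); ∫ (-4)^2 dx = 16·2π.
So (1/(2π)) ∫_{-π}^{π} (12x - 4)^2 dx = 144π^2/3 + 16 = 48π^2 + 16.
Parseval ⇒ Σ |c_n|^2 = 48π^2 + 16.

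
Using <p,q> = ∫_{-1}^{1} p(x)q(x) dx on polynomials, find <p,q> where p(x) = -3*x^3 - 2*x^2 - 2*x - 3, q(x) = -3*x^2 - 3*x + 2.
<p,q> = 4/3

Expand the product: p(x)·q(x) = 9*x^5 + 15*x^4 + 6*x^3 + 11*x^2 + 5*x - 6.
∫_{-1}^{1} of each monomial x^k gives [2/(k+1) if k even, 0 if k odd]. Integrating term-by-term (or equivalently evaluating the antiderivative F(x) = 3*x^6/2 + 3*x^5 + 3*x^4/2 + 11*x^3/3 + 5*x^2/2 - 6*x at the endpoints):
  F(1) − F(−1) = 37/6 − (29/6) = 4/3.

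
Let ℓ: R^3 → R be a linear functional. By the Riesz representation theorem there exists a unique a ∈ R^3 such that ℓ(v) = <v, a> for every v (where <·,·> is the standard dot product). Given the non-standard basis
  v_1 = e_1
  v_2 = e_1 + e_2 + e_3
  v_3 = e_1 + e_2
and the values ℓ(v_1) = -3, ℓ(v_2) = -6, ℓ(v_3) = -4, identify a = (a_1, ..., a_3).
a = (-3, -1, -2)

Write a = (a_1, ..., a_3) in the standard basis. For each basis vector v_i, ℓ(v_i) = <v_i, a> is a linear equation in the a_j's. Collect the n equations into a matrix system V a = ℓ, where row i of V is v_i (expressed in the standard basis). Since V is invertible (lower-triangular with 1s on the diagonal, up to permutation), solve by back-substitution:
  V =
[[1, 0, 0],
 [1, 1, 1],
 [1, 1, 0]]
  V a = (-3, -6, -4)
Solving gives a = (-3, -1, -2).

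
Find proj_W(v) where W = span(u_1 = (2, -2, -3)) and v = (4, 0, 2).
proj_W(v) = (4/17, -4/17, -6/17)

Set up U = [u_1 | ... | u_1] ∈ R^(3×1). The projector onto W = col(U) is P = U (U^T U)^(-1) U^T.
Compute U^T U =
  [17],
and U^T v = (2).
Solve U^T U · c = U^T v for the coefficients: c = (2/17). The projection is proj_W(v) = U c.
Check: (v - proj_W(v)) · u_1 = 0  (should be 0).
Result: proj_W(v) = (4/17, -4/17, -6/17).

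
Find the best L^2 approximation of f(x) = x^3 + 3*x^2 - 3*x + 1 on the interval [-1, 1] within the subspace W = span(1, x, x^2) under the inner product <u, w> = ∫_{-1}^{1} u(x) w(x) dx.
g(x) = 3*x^2 - 12*x/5 + 1

The best approximation g ∈ W is the orthogonal projection of f onto W. Writing g = a_0 + a_1 x + a_2 x^2, the coefficients solve the normal equations G · a = b where
  G_{ij} = <φ_i, φ_j> and b_i = <f, φ_i>, with φ_0 = 1, φ_1 = x, φ_2 = x^2.
G =
  [2, 0, 2/3]
  [0, 2/3, 0]
  [2/3, 0, 2/5],
b = (4, -8/5, 28/15).
Solving gives a_0 = 1, a_1 = -12/5, a_2 = 3, so
  g(x) = 3*x^2 - 12*x/5 + 1.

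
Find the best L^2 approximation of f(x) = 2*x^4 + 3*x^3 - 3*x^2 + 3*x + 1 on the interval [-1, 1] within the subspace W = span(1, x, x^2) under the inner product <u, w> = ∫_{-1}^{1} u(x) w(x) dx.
g(x) = -9*x^2/7 + 24*x/5 + 29/35

The best approximation g ∈ W is the orthogonal projection of f onto W. Writing g = a_0 + a_1 x + a_2 x^2, the coefficients solve the normal equations G · a = b where
  G_{ij} = <φ_i, φ_j> and b_i = <f, φ_i>, with φ_0 = 1, φ_1 = x, φ_2 = x^2.
G =
  [2, 0, 2/3]
  [0, 2/3, 0]
  [2/3, 0, 2/5],
b = (4/5, 16/5, 4/105).
Solving gives a_0 = 29/35, a_1 = 24/5, a_2 = -9/7, so
  g(x) = -9*x^2/7 + 24*x/5 + 29/35.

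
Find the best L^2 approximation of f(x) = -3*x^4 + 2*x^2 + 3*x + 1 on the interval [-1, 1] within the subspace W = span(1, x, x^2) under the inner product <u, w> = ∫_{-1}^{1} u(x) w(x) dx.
g(x) = -4*x^2/7 + 3*x + 44/35

The best approximation g ∈ W is the orthogonal projection of f onto W. Writing g = a_0 + a_1 x + a_2 x^2, the coefficients solve the normal equations G · a = b where
  G_{ij} = <φ_i, φ_j> and b_i = <f, φ_i>, with φ_0 = 1, φ_1 = x, φ_2 = x^2.
G =
  [2, 0, 2/3]
  [0, 2/3, 0]
  [2/3, 0, 2/5],
b = (32/15, 2, 64/105).
Solving gives a_0 = 44/35, a_1 = 3, a_2 = -4/7, so
  g(x) = -4*x^2/7 + 3*x + 44/35.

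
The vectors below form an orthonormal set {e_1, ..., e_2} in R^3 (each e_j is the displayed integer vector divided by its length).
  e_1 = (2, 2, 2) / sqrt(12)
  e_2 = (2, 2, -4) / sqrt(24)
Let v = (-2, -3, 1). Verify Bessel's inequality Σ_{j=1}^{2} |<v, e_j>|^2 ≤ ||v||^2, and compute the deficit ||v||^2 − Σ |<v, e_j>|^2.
Σ |<v, e_j>|^2 = 27/2; ||v||^2 = 14; deficit = 1/2

Write each e_j = u_j / sqrt(<u_j, u_j>) where u_j is the displayed integer vector. Then <v, e_j> = <v, u_j> / sqrt(<u_j, u_j>), so |<v, e_j>|^2 = <v, u_j>^2 / <u_j, u_j>.
Coefficients: <v, e_1> = -8/sqrt(12), <v, e_2> = -14/sqrt(24).
Square and sum: Σ |<v, e_j>|^2 = 27/2.
Compute ||v||^2 = v·v = 14.
Deficit = 14 − 27/2 = 1/2 ≥ 0, confirming Bessel's inequality. (The deficit equals ||v − Σ <v,e_j> e_j||^2, the squared distance from v to span{e_j}.)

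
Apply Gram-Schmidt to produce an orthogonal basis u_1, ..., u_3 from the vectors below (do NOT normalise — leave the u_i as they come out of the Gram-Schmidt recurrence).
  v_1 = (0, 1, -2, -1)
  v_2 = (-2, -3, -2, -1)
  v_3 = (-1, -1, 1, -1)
Orthogonal basis:
  u_1 = (0, 1, -2, -1)
  u_2 = (-2, -10/3, -4/3, -2/3)
  u_3 = (-6/13, 3/13, 9/13, -15/13)

Apply the Gram-Schmidt recurrence
  u_1 = v_1
  u_i = v_i − Σ_{j<i} ((v_i · u_j) / (u_j · u_j)) · u_j.

Step by step this gives:
  u_1 = (0, 1, -2, -1)
  u_2 = (-2, -10/3, -4/3, -2/3)
  u_3 = (-6/13, 3/13, 9/13, -15/13)

Orthogonality check:
  u_2 · u_1 = 0 (should be 0)
  u_3 · u_1 = 0 (should be 0)
  u_3 · u_2 = 0 (should be 0)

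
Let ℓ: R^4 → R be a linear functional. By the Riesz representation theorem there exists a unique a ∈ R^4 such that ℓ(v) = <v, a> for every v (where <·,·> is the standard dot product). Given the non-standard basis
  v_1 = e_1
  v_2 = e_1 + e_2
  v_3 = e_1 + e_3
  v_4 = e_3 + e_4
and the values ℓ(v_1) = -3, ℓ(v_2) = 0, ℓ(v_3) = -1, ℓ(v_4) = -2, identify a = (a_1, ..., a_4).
a = (-3, 3, 2, -4)

Write a = (a_1, ..., a_4) in the standard basis. For each basis vector v_i, ℓ(v_i) = <v_i, a> is a linear equation in the a_j's. Collect the n equations into a matrix system V a = ℓ, where row i of V is v_i (expressed in the standard basis). Since V is invertible (lower-triangular with 1s on the diagonal, up to permutation), solve by back-substitution:
  V =
[[1, 0, 0, 0],
 [1, 1, 0, 0],
 [1, 0, 1, 0],
 [0, 0, 1, 1]]
  V a = (-3, 0, -1, -2)
Solving gives a = (-3, 3, 2, -4).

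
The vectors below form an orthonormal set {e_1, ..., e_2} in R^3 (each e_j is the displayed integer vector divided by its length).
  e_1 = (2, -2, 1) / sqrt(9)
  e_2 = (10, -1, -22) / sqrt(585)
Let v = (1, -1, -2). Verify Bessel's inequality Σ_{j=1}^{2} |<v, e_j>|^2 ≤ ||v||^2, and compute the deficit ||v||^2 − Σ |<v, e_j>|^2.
Σ |<v, e_j>|^2 = 73/13; ||v||^2 = 6; deficit = 5/13

Write each e_j = u_j / sqrt(<u_j, u_j>) where u_j is the displayed integer vector. Then <v, e_j> = <v, u_j> / sqrt(<u_j, u_j>), so |<v, e_j>|^2 = <v, u_j>^2 / <u_j, u_j>.
Coefficients: <v, e_1> = 2/sqrt(9), <v, e_2> = 55/sqrt(585).
Square and sum: Σ |<v, e_j>|^2 = 73/13.
Compute ||v||^2 = v·v = 6.
Deficit = 6 − 73/13 = 5/13 ≥ 0, confirming Bessel's inequality. (The deficit equals ||v − Σ <v,e_j> e_j||^2, the squared distance from v to span{e_j}.)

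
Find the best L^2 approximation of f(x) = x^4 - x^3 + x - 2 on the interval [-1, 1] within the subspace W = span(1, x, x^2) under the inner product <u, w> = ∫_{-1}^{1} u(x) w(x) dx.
g(x) = 6*x^2/7 + 2*x/5 - 73/35

The best approximation g ∈ W is the orthogonal projection of f onto W. Writing g = a_0 + a_1 x + a_2 x^2, the coefficients solve the normal equations G · a = b where
  G_{ij} = <φ_i, φ_j> and b_i = <f, φ_i>, with φ_0 = 1, φ_1 = x, φ_2 = x^2.
G =
  [2, 0, 2/3]
  [0, 2/3, 0]
  [2/3, 0, 2/5],
b = (-18/5, 4/15, -22/21).
Solving gives a_0 = -73/35, a_1 = 2/5, a_2 = 6/7, so
  g(x) = 6*x^2/7 + 2*x/5 - 73/35.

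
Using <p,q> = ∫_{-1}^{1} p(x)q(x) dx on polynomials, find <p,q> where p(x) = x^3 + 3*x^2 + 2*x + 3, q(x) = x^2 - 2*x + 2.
<p,q> = 236/15

Expand the product: p(x)·q(x) = x^5 + x^4 - 2*x^3 + 5*x^2 - 2*x + 6.
∫_{-1}^{1} of each monomial x^k gives [2/(k+1) if k even, 0 if k odd]. Integrating term-by-term (or equivalently evaluating the antiderivative F(x) = x^6/6 + x^5/5 - x^4/2 + 5*x^3/3 - x^2 + 6*x at the endpoints):
  F(1) − F(−1) = 98/15 − (-46/5) = 236/15.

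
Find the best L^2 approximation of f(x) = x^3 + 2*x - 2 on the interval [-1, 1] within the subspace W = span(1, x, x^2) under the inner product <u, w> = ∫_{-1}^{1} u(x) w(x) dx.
g(x) = 13*x/5 - 2

The best approximation g ∈ W is the orthogonal projection of f onto W. Writing g = a_0 + a_1 x + a_2 x^2, the coefficients solve the normal equations G · a = b where
  G_{ij} = <φ_i, φ_j> and b_i = <f, φ_i>, with φ_0 = 1, φ_1 = x, φ_2 = x^2.
G =
  [2, 0, 2/3]
  [0, 2/3, 0]
  [2/3, 0, 2/5],
b = (-4, 26/15, -4/3).
Solving gives a_0 = -2, a_1 = 13/5, a_2 = 0, so
  g(x) = 13*x/5 - 2.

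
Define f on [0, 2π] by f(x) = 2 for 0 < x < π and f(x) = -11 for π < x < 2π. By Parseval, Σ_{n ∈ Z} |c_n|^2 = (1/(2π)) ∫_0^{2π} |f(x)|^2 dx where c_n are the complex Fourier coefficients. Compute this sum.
Σ |c_n|^2 = 125/2

Parseval equates the L^2 energy of f (normalised by 1/(2π)) with the ℓ^2 sum of its Fourier coefficients: (1/(2π)) ∫_0^{2π} |f|^2 = Σ |c_n|^2.
Compute the left side: (1/(2π)) [∫_0^π 2^2 dx + ∫_π^{2π} (-11)^2 dx] = (1/(2π)) · (4π + 121π) = (4 + 121)/2 = 125/2.
So Σ_{n ∈ Z} |c_n|^2 = 125/2.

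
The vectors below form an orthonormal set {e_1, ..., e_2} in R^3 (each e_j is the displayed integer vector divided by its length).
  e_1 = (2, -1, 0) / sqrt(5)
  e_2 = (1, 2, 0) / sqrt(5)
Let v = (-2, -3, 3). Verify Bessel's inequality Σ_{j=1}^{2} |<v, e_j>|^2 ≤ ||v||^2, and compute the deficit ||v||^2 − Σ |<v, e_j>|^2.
Σ |<v, e_j>|^2 = 13; ||v||^2 = 22; deficit = 9

Write each e_j = u_j / sqrt(<u_j, u_j>) where u_j is the displayed integer vector. Then <v, e_j> = <v, u_j> / sqrt(<u_j, u_j>), so |<v, e_j>|^2 = <v, u_j>^2 / <u_j, u_j>.
Coefficients: <v, e_1> = -1/sqrt(5), <v, e_2> = -8/sqrt(5).
Square and sum: Σ |<v, e_j>|^2 = 13.
Compute ||v||^2 = v·v = 22.
Deficit = 22 − 13 = 9 ≥ 0, confirming Bessel's inequality. (The deficit equals ||v − Σ <v,e_j> e_j||^2, the squared distance from v to span{e_j}.)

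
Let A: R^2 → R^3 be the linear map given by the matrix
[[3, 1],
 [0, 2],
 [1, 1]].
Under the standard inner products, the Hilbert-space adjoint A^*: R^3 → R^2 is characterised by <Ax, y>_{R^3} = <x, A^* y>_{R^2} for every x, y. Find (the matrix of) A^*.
A^* = A^T =
[[3, 0, 1],
 [1, 2, 1]]

For real matrices with standard dot products, the defining identity <Ax, y> = <x, A^* y> gives (Ax)^T y = x^T (A^*) y, i.e. x^T A^T y = x^T (A^*) y. Since this holds for all x, y, we must have A^* = A^T. Therefore
A^* =
[[3, 0, 1],
 [1, 2, 1]].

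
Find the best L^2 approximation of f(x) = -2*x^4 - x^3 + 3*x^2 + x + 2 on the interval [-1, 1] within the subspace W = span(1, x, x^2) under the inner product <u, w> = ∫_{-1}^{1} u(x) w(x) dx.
g(x) = 9*x^2/7 + 2*x/5 + 76/35

The best approximation g ∈ W is the orthogonal projection of f onto W. Writing g = a_0 + a_1 x + a_2 x^2, the coefficients solve the normal equations G · a = b where
  G_{ij} = <φ_i, φ_j> and b_i = <f, φ_i>, with φ_0 = 1, φ_1 = x, φ_2 = x^2.
G =
  [2, 0, 2/3]
  [0, 2/3, 0]
  [2/3, 0, 2/5],
b = (26/5, 4/15, 206/105).
Solving gives a_0 = 76/35, a_1 = 2/5, a_2 = 9/7, so
  g(x) = 9*x^2/7 + 2*x/5 + 76/35.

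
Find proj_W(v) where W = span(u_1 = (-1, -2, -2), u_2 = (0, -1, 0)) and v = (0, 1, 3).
proj_W(v) = (6/5, 1, 12/5)

Set up U = [u_1 | ... | u_2] ∈ R^(3×2). The projector onto W = col(U) is P = U (U^T U)^(-1) U^T.
Compute U^T U =
  [9, 2]
  [2, 1],
and U^T v = (-8, -1).
Solve U^T U · c = U^T v for the coefficients: c = (-6/5, 7/5). The projection is proj_W(v) = U c.
Check: (v - proj_W(v)) · u_1 = 0  (should be 0).
Check: (v - proj_W(v)) · u_2 = 0  (should be 0).
Result: proj_W(v) = (6/5, 1, 12/5).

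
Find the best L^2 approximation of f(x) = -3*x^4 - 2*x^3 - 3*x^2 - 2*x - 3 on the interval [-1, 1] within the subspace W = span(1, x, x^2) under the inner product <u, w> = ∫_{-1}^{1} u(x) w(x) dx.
g(x) = -39*x^2/7 - 16*x/5 - 96/35

The best approximation g ∈ W is the orthogonal projection of f onto W. Writing g = a_0 + a_1 x + a_2 x^2, the coefficients solve the normal equations G · a = b where
  G_{ij} = <φ_i, φ_j> and b_i = <f, φ_i>, with φ_0 = 1, φ_1 = x, φ_2 = x^2.
G =
  [2, 0, 2/3]
  [0, 2/3, 0]
  [2/3, 0, 2/5],
b = (-46/5, -32/15, -142/35).
Solving gives a_0 = -96/35, a_1 = -16/5, a_2 = -39/7, so
  g(x) = -39*x^2/7 - 16*x/5 - 96/35.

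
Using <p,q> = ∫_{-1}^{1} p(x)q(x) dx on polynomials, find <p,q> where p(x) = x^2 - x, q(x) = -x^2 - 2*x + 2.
<p,q> = 34/15

Expand the product: p(x)·q(x) = -x^4 - x^3 + 4*x^2 - 2*x.
∫_{-1}^{1} of each monomial x^k gives [2/(k+1) if k even, 0 if k odd]. Integrating term-by-term (or equivalently evaluating the antiderivative F(x) = -x^5/5 - x^4/4 + 4*x^3/3 - x^2 at the endpoints):
  F(1) − F(−1) = -7/60 − (-143/60) = 34/15.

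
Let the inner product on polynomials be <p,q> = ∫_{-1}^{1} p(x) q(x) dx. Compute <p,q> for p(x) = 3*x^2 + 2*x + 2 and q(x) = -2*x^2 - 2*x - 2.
<p,q> = -296/15

Expand the product: p(x)·q(x) = -6*x^4 - 10*x^3 - 14*x^2 - 8*x - 4.
∫_{-1}^{1} of each monomial x^k gives [2/(k+1) if k even, 0 if k odd]. Integrating term-by-term (or equivalently evaluating the antiderivative F(x) = -6*x^5/5 - 5*x^4/2 - 14*x^3/3 - 4*x^2 - 4*x at the endpoints):
  F(1) − F(−1) = -491/30 − (101/30) = -296/15.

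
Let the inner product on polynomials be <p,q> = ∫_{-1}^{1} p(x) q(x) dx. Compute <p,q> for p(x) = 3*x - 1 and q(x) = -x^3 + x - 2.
<p,q> = 24/5

Expand the product: p(x)·q(x) = -3*x^4 + x^3 + 3*x^2 - 7*x + 2.
∫_{-1}^{1} of each monomial x^k gives [2/(k+1) if k even, 0 if k odd]. Integrating term-by-term (or equivalently evaluating the antiderivative F(x) = -3*x^5/5 + x^4/4 + x^3 - 7*x^2/2 + 2*x at the endpoints):
  F(1) − F(−1) = -17/20 − (-113/20) = 24/5.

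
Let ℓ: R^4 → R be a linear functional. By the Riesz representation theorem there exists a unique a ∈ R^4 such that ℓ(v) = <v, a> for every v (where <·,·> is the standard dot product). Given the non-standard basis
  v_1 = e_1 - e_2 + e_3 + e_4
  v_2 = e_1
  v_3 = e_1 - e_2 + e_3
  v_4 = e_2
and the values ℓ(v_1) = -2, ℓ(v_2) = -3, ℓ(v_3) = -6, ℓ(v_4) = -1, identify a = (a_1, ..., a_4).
a = (-3, -1, -4, 4)

Write a = (a_1, ..., a_4) in the standard basis. For each basis vector v_i, ℓ(v_i) = <v_i, a> is a linear equation in the a_j's. Collect the n equations into a matrix system V a = ℓ, where row i of V is v_i (expressed in the standard basis). Since V is invertible (lower-triangular with 1s on the diagonal, up to permutation), solve by back-substitution:
  V =
[[1, -1, 1, 1],
 [1, 0, 0, 0],
 [1, -1, 1, 0],
 [0, 1, 0, 0]]
  V a = (-2, -3, -6, -1)
Solving gives a = (-3, -1, -4, 4).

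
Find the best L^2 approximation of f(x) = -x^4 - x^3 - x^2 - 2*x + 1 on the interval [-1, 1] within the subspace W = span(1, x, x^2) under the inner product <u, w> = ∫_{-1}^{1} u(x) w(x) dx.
g(x) = -13*x^2/7 - 13*x/5 + 38/35

The best approximation g ∈ W is the orthogonal projection of f onto W. Writing g = a_0 + a_1 x + a_2 x^2, the coefficients solve the normal equations G · a = b where
  G_{ij} = <φ_i, φ_j> and b_i = <f, φ_i>, with φ_0 = 1, φ_1 = x, φ_2 = x^2.
G =
  [2, 0, 2/3]
  [0, 2/3, 0]
  [2/3, 0, 2/5],
b = (14/15, -26/15, -2/105).
Solving gives a_0 = 38/35, a_1 = -13/5, a_2 = -13/7, so
  g(x) = -13*x^2/7 - 13*x/5 + 38/35.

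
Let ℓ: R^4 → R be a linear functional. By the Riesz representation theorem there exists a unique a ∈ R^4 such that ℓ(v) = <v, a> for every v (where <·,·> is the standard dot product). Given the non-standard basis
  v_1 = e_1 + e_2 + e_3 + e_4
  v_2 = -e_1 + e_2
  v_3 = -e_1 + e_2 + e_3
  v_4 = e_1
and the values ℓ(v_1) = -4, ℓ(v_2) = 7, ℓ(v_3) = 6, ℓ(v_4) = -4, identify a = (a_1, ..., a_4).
a = (-4, 3, -1, -2)

Write a = (a_1, ..., a_4) in the standard basis. For each basis vector v_i, ℓ(v_i) = <v_i, a> is a linear equation in the a_j's. Collect the n equations into a matrix system V a = ℓ, where row i of V is v_i (expressed in the standard basis). Since V is invertible (lower-triangular with 1s on the diagonal, up to permutation), solve by back-substitution:
  V =
[[1, 1, 1, 1],
 [-1, 1, 0, 0],
 [-1, 1, 1, 0],
 [1, 0, 0, 0]]
  V a = (-4, 7, 6, -4)
Solving gives a = (-4, 3, -1, -2).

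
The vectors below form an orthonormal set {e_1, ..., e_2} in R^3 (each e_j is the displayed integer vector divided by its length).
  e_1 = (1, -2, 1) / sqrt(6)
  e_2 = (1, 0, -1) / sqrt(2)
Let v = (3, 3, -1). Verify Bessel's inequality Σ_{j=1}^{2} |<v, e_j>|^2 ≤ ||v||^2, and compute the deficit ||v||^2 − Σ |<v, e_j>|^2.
Σ |<v, e_j>|^2 = 32/3; ||v||^2 = 19; deficit = 25/3

Write each e_j = u_j / sqrt(<u_j, u_j>) where u_j is the displayed integer vector. Then <v, e_j> = <v, u_j> / sqrt(<u_j, u_j>), so |<v, e_j>|^2 = <v, u_j>^2 / <u_j, u_j>.
Coefficients: <v, e_1> = -4/sqrt(6), <v, e_2> = 4/sqrt(2).
Square and sum: Σ |<v, e_j>|^2 = 32/3.
Compute ||v||^2 = v·v = 19.
Deficit = 19 − 32/3 = 25/3 ≥ 0, confirming Bessel's inequality. (The deficit equals ||v − Σ <v,e_j> e_j||^2, the squared distance from v to span{e_j}.)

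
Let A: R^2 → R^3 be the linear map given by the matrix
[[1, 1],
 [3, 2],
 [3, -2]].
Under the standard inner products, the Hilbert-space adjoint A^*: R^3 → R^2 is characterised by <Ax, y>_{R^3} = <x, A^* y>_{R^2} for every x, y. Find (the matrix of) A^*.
A^* = A^T =
[[1, 3, 3],
 [1, 2, -2]]

For real matrices with standard dot products, the defining identity <Ax, y> = <x, A^* y> gives (Ax)^T y = x^T (A^*) y, i.e. x^T A^T y = x^T (A^*) y. Since this holds for all x, y, we must have A^* = A^T. Therefore
A^* =
[[1, 3, 3],
 [1, 2, -2]].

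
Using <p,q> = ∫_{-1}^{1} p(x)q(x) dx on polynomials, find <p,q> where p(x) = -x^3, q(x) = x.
<p,q> = -2/5

Expand the product: p(x)·q(x) = -x^4.
∫_{-1}^{1} of each monomial x^k gives [2/(k+1) if k even, 0 if k odd]. Integrating term-by-term (or equivalently evaluating the antiderivative F(x) = -x^5/5 at the endpoints):
  F(1) − F(−1) = -1/5 − (1/5) = -2/5.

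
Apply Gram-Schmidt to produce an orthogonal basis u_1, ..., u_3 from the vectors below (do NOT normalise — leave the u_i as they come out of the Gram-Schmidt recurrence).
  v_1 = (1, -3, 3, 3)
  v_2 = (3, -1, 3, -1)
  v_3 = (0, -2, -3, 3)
Orthogonal basis:
  u_1 = (1, -3, 3, 3)
  u_2 = (18/7, 2/7, 12/7, -16/7)
  u_3 = (51/26, -29/26, -57/26, 11/26)

Apply the Gram-Schmidt recurrence
  u_1 = v_1
  u_i = v_i − Σ_{j<i} ((v_i · u_j) / (u_j · u_j)) · u_j.

Step by step this gives:
  u_1 = (1, -3, 3, 3)
  u_2 = (18/7, 2/7, 12/7, -16/7)
  u_3 = (51/26, -29/26, -57/26, 11/26)

Orthogonality check:
  u_2 · u_1 = 0 (should be 0)
  u_3 · u_1 = 0 (should be 0)
  u_3 · u_2 = 0 (should be 0)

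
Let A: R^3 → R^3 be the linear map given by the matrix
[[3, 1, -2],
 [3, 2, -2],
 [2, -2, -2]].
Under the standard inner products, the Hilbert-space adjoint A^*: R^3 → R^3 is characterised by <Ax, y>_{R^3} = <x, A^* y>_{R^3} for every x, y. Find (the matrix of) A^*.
A^* = A^T =
[[3, 3, 2],
 [1, 2, -2],
 [-2, -2, -2]]

For real matrices with standard dot products, the defining identity <Ax, y> = <x, A^* y> gives (Ax)^T y = x^T (A^*) y, i.e. x^T A^T y = x^T (A^*) y. Since this holds for all x, y, we must have A^* = A^T. Therefore
A^* =
[[3, 3, 2],
 [1, 2, -2],
 [-2, -2, -2]].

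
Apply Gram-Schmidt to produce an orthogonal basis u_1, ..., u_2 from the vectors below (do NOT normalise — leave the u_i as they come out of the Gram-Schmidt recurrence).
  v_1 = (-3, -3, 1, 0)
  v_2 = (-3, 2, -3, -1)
Orthogonal basis:
  u_1 = (-3, -3, 1, 0)
  u_2 = (-3, 2, -3, -1)

Apply the Gram-Schmidt recurrence
  u_1 = v_1
  u_i = v_i − Σ_{j<i} ((v_i · u_j) / (u_j · u_j)) · u_j.

Step by step this gives:
  u_1 = (-3, -3, 1, 0)
  u_2 = (-3, 2, -3, -1)

Orthogonality check:
  u_2 · u_1 = 0 (should be 0)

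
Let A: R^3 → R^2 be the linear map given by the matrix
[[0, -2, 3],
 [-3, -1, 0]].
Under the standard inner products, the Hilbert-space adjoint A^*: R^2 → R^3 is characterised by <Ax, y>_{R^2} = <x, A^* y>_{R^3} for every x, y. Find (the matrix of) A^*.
A^* = A^T =
[[0, -3],
 [-2, -1],
 [3, 0]]

For real matrices with standard dot products, the defining identity <Ax, y> = <x, A^* y> gives (Ax)^T y = x^T (A^*) y, i.e. x^T A^T y = x^T (A^*) y. Since this holds for all x, y, we must have A^* = A^T. Therefore
A^* =
[[0, -3],
 [-2, -1],
 [3, 0]].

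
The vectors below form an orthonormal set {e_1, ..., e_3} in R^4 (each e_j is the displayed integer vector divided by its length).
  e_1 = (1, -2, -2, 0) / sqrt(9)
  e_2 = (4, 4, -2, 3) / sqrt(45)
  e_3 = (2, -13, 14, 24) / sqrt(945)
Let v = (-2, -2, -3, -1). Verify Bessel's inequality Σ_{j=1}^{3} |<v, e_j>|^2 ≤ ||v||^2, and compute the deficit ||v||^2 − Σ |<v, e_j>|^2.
Σ |<v, e_j>|^2 = 2441/189; ||v||^2 = 18; deficit = 961/189

Write each e_j = u_j / sqrt(<u_j, u_j>) where u_j is the displayed integer vector. Then <v, e_j> = <v, u_j> / sqrt(<u_j, u_j>), so |<v, e_j>|^2 = <v, u_j>^2 / <u_j, u_j>.
Coefficients: <v, e_1> = 8/sqrt(9), <v, e_2> = -13/sqrt(45), <v, e_3> = -44/sqrt(945).
Square and sum: Σ |<v, e_j>|^2 = 2441/189.
Compute ||v||^2 = v·v = 18.
Deficit = 18 − 2441/189 = 961/189 ≥ 0, confirming Bessel's inequality. (The deficit equals ||v − Σ <v,e_j> e_j||^2, the squared distance from v to span{e_j}.)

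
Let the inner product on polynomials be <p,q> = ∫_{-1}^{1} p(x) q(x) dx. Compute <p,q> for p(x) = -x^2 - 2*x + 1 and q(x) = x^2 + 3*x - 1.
<p,q> = -76/15

Expand the product: p(x)·q(x) = -x^4 - 5*x^3 - 4*x^2 + 5*x - 1.
∫_{-1}^{1} of each monomial x^k gives [2/(k+1) if k even, 0 if k odd]. Integrating term-by-term (or equivalently evaluating the antiderivative F(x) = -x^5/5 - 5*x^4/4 - 4*x^3/3 + 5*x^2/2 - x at the endpoints):
  F(1) − F(−1) = -77/60 − (227/60) = -76/15.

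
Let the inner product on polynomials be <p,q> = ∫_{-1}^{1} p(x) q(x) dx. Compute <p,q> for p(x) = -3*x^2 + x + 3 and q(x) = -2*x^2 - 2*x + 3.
<p,q> = 136/15

Expand the product: p(x)·q(x) = 6*x^4 + 4*x^3 - 17*x^2 - 3*x + 9.
∫_{-1}^{1} of each monomial x^k gives [2/(k+1) if k even, 0 if k odd]. Integrating term-by-term (or equivalently evaluating the antiderivative F(x) = 6*x^5/5 + x^4 - 17*x^3/3 - 3*x^2/2 + 9*x at the endpoints):
  F(1) − F(−1) = 121/30 − (-151/30) = 136/15.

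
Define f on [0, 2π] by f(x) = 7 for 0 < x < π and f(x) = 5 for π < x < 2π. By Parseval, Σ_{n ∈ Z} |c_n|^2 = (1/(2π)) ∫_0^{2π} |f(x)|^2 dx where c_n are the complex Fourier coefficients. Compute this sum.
Σ |c_n|^2 = 37

Parseval equates the L^2 energy of f (normalised by 1/(2π)) with the ℓ^2 sum of its Fourier coefficients: (1/(2π)) ∫_0^{2π} |f|^2 = Σ |c_n|^2.
Compute the left side: (1/(2π)) [∫_0^π 7^2 dx + ∫_π^{2π} 5^2 dx] = (1/(2π)) · (49π + 25π) = (49 + 25)/2 = 37.
So Σ_{n ∈ Z} |c_n|^2 = 37.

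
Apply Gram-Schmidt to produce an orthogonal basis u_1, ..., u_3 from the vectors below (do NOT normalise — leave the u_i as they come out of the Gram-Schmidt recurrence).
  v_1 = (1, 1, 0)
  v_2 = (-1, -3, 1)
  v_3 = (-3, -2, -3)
Orthogonal basis:
  u_1 = (1, 1, 0)
  u_2 = (1, -1, 1)
  u_3 = (5/6, -5/6, -5/3)

Apply the Gram-Schmidt recurrence
  u_1 = v_1
  u_i = v_i − Σ_{j<i} ((v_i · u_j) / (u_j · u_j)) · u_j.

Step by step this gives:
  u_1 = (1, 1, 0)
  u_2 = (1, -1, 1)
  u_3 = (5/6, -5/6, -5/3)

Orthogonality check:
  u_2 · u_1 = 0 (should be 0)
  u_3 · u_1 = 0 (should be 0)
  u_3 · u_2 = 0 (should be 0)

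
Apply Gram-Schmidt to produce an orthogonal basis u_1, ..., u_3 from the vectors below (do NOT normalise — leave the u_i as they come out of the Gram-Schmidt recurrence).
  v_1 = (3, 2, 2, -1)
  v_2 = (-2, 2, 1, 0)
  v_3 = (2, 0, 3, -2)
Orthogonal basis:
  u_1 = (3, 2, 2, -1)
  u_2 = (-2, 2, 1, 0)
  u_3 = (-5/9, -4/3, 14/9, -11/9)

Apply the Gram-Schmidt recurrence
  u_1 = v_1
  u_i = v_i − Σ_{j<i} ((v_i · u_j) / (u_j · u_j)) · u_j.

Step by step this gives:
  u_1 = (3, 2, 2, -1)
  u_2 = (-2, 2, 1, 0)
  u_3 = (-5/9, -4/3, 14/9, -11/9)

Orthogonality check:
  u_2 · u_1 = 0 (should be 0)
  u_3 · u_1 = 0 (should be 0)
  u_3 · u_2 = 0 (should be 0)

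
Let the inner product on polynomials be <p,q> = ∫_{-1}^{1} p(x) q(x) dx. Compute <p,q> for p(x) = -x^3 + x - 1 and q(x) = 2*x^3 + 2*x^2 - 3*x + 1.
<p,q> = -82/21

Expand the product: p(x)·q(x) = -2*x^6 - 2*x^5 + 5*x^4 - x^3 - 5*x^2 + 4*x - 1.
∫_{-1}^{1} of each monomial x^k gives [2/(k+1) if k even, 0 if k odd]. Integrating term-by-term (or equivalently evaluating the antiderivative F(x) = -2*x^7/7 - x^6/3 + x^5 - x^4/4 - 5*x^3/3 + 2*x^2 - x at the endpoints):
  F(1) − F(−1) = -15/28 − (283/84) = -82/21.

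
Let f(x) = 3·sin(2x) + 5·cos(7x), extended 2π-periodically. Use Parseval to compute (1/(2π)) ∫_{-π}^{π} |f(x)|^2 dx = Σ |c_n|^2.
Σ |c_n|^2 = 17

Expand |f|^2 and use orthogonality of {sin(nx), cos(mx)} on [-π, π]:
  ∫_{-π}^{π} sin(nx)^2 dx = π, ∫ cos(mx)^2 dx = π, and cross terms integrate to 0.
So ∫_{-π}^{π} f(x)^2 dx = 3^2 · π + 5^2 · π = (9 + 25)π.
Divide by 2π: (9 + 25)/2 = 17.
By Parseval, this equals Σ |c_n|^2.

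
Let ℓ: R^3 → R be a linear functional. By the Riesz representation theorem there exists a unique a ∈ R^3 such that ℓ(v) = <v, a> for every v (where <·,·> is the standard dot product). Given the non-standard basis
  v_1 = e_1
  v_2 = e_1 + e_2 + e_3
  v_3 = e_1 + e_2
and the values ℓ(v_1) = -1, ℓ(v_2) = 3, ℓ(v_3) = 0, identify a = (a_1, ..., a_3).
a = (-1, 1, 3)

Write a = (a_1, ..., a_3) in the standard basis. For each basis vector v_i, ℓ(v_i) = <v_i, a> is a linear equation in the a_j's. Collect the n equations into a matrix system V a = ℓ, where row i of V is v_i (expressed in the standard basis). Since V is invertible (lower-triangular with 1s on the diagonal, up to permutation), solve by back-substitution:
  V =
[[1, 0, 0],
 [1, 1, 1],
 [1, 1, 0]]
  V a = (-1, 3, 0)
Solving gives a = (-1, 1, 3).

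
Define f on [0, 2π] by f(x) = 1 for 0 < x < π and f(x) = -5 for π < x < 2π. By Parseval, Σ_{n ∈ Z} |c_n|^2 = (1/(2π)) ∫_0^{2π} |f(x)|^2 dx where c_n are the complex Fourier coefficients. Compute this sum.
Σ |c_n|^2 = 13

Parseval equates the L^2 energy of f (normalised by 1/(2π)) with the ℓ^2 sum of its Fourier coefficients: (1/(2π)) ∫_0^{2π} |f|^2 = Σ |c_n|^2.
Compute the left side: (1/(2π)) [∫_0^π 1^2 dx + ∫_π^{2π} (-5)^2 dx] = (1/(2π)) · (1π + 25π) = (1 + 25)/2 = 13.
So Σ_{n ∈ Z} |c_n|^2 = 13.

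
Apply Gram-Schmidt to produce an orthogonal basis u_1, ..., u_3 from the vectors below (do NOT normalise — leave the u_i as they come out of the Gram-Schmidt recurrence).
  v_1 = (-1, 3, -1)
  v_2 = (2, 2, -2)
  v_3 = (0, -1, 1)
Orthogonal basis:
  u_1 = (-1, 3, -1)
  u_2 = (28/11, 4/11, -16/11)
  u_3 = (1/6, 1/6, 1/3)

Apply the Gram-Schmidt recurrence
  u_1 = v_1
  u_i = v_i − Σ_{j<i} ((v_i · u_j) / (u_j · u_j)) · u_j.

Step by step this gives:
  u_1 = (-1, 3, -1)
  u_2 = (28/11, 4/11, -16/11)
  u_3 = (1/6, 1/6, 1/3)

Orthogonality check:
  u_2 · u_1 = 0 (should be 0)
  u_3 · u_1 = 0 (should be 0)
  u_3 · u_2 = 0 (should be 0)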